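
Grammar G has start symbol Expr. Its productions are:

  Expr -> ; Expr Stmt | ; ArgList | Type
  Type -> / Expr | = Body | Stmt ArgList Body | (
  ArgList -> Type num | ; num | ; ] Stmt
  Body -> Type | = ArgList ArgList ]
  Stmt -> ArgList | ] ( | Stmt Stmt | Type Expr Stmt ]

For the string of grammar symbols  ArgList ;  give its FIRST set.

{ (, /, ;, =, ] }

Add FIRST(ArgList) = { (, /, ;, =, ] }; ArgList is not nullable, stop.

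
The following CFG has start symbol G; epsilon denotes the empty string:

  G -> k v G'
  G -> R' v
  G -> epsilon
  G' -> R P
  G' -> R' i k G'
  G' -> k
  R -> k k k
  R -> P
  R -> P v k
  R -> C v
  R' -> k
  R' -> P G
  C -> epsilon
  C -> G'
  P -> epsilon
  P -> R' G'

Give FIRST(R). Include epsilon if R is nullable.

R -> k k k contributes {k}.
From R -> P: add FIRST(P) = { i, k, v, epsilon } (including epsilon since P is nullable).
From R -> P v k: P nullable, take FIRST(P) ∪ {v} = { i, k, v }.
From R -> C v: C nullable, take FIRST(C) ∪ {v} = { i, k, v }.
Union: FIRST(R) = { i, k, v, epsilon }.

{ i, k, v, epsilon }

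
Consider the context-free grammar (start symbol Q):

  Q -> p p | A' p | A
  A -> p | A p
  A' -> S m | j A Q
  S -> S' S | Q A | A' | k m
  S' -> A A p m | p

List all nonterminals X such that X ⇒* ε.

No nonterminal has an empty production or an RHS whose symbols are all nullable.

{ } (none)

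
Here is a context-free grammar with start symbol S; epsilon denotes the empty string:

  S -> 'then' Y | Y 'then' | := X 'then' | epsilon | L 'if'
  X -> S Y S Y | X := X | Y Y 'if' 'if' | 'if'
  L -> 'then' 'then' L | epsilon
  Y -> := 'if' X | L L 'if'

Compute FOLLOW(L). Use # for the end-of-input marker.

In S -> L 'if': add FIRST('if') = { 'if' }.
In L -> 'then' 'then' L: L is at the end, add FOLLOW(L) = { 'if', 'then' }.
In Y -> L L 'if': add FIRST(L 'if') = { 'if', 'then' }.
In Y -> L L 'if': add FIRST('if') = { 'if' }.
Union: FOLLOW(L) = { 'if', 'then' }.

{ 'if', 'then' }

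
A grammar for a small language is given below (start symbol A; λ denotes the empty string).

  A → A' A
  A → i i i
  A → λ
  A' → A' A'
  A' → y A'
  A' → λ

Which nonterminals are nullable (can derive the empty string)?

{ A, A' }

Directly nullable (have an λ-production): A, A'.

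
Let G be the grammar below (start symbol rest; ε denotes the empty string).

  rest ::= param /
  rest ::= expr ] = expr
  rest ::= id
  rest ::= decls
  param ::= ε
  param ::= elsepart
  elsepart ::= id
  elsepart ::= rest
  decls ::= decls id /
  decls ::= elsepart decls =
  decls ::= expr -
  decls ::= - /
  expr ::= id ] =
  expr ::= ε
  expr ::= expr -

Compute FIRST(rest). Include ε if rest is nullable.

{ -, /, ], id }

From rest ::= param /: param nullable, take FIRST(param) ∪ {/} = { -, /, ], id }.
From rest ::= expr ] = expr: expr nullable, take FIRST(expr) ∪ {]} = { -, ], id }.
rest ::= id contributes {id}.
From rest ::= decls: add FIRST(decls) = { -, /, ], id }.
Union: FIRST(rest) = { -, /, ], id }.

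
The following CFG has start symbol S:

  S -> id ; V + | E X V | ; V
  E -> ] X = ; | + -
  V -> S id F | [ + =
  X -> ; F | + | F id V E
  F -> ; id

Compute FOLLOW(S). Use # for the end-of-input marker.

{ #, id }

S is the start symbol, so # ∈ FOLLOW(S).
In V -> S id F: add FIRST(id F) = { id }.
Union: FOLLOW(S) = { #, id }.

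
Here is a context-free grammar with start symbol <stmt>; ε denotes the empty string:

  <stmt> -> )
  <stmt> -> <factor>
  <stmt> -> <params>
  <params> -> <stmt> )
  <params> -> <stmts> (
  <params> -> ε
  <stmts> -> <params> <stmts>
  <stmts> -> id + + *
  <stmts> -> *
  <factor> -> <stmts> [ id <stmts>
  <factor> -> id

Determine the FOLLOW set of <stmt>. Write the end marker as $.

<stmt> is the start symbol, so $ ∈ FOLLOW(<stmt>).
In <params> -> <stmt> ): add FIRST()) = { ) }.
Union: FOLLOW(<stmt>) = { $, ) }.

{ $, ) }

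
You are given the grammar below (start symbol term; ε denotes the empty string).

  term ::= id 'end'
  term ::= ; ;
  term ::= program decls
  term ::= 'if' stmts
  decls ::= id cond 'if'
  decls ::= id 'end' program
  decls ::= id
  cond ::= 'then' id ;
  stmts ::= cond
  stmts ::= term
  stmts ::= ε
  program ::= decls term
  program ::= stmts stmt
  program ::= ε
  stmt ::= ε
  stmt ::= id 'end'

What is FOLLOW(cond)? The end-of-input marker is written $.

{ $, 'if', 'then', ;, id }

In decls ::= id cond 'if': add FIRST('if') = { 'if' }.
In stmts ::= cond: cond is at the end, add FOLLOW(stmts) = { $, 'if', 'then', ;, id }.
Union: FOLLOW(cond) = { $, 'if', 'then', ;, id }.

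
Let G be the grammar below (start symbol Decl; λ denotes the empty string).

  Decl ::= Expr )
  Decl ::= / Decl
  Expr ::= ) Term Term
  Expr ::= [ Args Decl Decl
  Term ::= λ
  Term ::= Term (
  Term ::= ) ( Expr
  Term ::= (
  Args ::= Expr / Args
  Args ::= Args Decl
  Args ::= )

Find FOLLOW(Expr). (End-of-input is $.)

{ (, ), / }

In Decl ::= Expr ): add FIRST()) = { ) }.
In Term ::= ) ( Expr: Expr is at the end, add FOLLOW(Term) = { (, ), / }.
In Args ::= Expr / Args: add FIRST(/ Args) = { / }.
Union: FOLLOW(Expr) = { (, ), / }.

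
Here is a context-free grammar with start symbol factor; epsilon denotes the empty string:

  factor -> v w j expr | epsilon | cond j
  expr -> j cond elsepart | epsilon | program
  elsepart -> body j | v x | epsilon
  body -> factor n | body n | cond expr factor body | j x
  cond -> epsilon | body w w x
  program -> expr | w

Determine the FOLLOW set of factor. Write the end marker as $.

factor is the start symbol, so $ ∈ FOLLOW(factor).
In body -> factor n: add FIRST(n) = { n }.
In body -> cond expr factor body: add FIRST(body) = { j, n, v, w }.
Union: FOLLOW(factor) = { $, j, n, v, w }.

{ $, j, n, v, w }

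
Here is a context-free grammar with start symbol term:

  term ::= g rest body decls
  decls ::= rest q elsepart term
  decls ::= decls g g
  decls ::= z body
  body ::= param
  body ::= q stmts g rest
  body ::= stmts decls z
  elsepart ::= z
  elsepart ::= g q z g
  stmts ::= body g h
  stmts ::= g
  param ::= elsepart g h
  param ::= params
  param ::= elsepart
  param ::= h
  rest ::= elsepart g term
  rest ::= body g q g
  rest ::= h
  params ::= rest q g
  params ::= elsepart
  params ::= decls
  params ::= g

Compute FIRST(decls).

{ g, h, q, z }

From decls ::= rest q elsepart term: add FIRST(rest) = { g, h, q, z }.
From decls ::= decls g g: add FIRST(decls) = { g, h, q, z }.
decls ::= z body contributes {z}.
Union: FIRST(decls) = { g, h, q, z }.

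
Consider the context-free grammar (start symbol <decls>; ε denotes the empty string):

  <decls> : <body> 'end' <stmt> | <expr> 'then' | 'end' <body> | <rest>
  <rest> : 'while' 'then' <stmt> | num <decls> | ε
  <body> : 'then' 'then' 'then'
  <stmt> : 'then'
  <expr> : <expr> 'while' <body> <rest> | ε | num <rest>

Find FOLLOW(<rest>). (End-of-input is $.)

{ $, 'then', 'while' }

In <decls> : <rest>: <rest> is at the end, add FOLLOW(<decls>) = { $, 'then', 'while' }.
In <expr> : <expr> 'while' <body> <rest>: <rest> is at the end, add FOLLOW(<expr>) = { 'then', 'while' }.
In <expr> : num <rest>: <rest> is at the end, add FOLLOW(<expr>) = { 'then', 'while' }.
Union: FOLLOW(<rest>) = { $, 'then', 'while' }.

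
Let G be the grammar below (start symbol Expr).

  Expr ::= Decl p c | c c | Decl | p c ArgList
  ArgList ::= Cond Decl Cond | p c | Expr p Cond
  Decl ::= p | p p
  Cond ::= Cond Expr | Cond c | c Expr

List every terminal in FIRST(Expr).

{ c, p }

From Expr ::= Decl p c: add FIRST(Decl) = { p }.
Expr ::= c c contributes {c}.
From Expr ::= Decl: add FIRST(Decl) = { p }.
Expr ::= p c ArgList contributes {p}.
Union: FIRST(Expr) = { c, p }.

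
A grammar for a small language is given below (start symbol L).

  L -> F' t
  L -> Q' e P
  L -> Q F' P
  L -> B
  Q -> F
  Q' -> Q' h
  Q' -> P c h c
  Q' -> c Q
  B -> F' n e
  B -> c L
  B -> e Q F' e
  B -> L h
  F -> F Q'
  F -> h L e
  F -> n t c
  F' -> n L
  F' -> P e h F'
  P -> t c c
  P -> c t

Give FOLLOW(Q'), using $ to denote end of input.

In L -> Q' e P: add FIRST(e P) = { e }.
In Q' -> Q' h: add FIRST(h) = { h }.
In F -> F Q': Q' is at the end, add FOLLOW(F) = { c, e, h, n, t }.
Union: FOLLOW(Q') = { c, e, h, n, t }.

{ c, e, h, n, t }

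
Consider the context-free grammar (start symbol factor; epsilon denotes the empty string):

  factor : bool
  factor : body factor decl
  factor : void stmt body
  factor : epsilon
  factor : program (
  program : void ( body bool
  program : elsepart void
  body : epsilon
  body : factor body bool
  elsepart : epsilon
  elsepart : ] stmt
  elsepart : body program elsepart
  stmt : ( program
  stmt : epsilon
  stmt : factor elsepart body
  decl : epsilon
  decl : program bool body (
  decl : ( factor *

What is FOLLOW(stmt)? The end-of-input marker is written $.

{ $, (, *, ], bool, void }

In factor : void stmt body: add FIRST(body)\{epsilon} = { (, ], bool, void }.
  Since body is nullable, also add FOLLOW(factor) = { $, (, *, ], bool, void }.
In elsepart : ] stmt: stmt is at the end, add FOLLOW(elsepart) = { $, (, *, ], bool, void }.
Union: FOLLOW(stmt) = { $, (, *, ], bool, void }.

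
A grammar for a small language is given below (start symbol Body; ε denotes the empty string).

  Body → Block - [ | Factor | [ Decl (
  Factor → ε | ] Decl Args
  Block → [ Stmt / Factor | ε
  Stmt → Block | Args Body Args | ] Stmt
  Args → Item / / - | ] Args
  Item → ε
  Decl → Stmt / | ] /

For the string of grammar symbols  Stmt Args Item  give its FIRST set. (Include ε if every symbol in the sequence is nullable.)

Add FIRST(Stmt)\{ε} = { /, [, ] }; Stmt is nullable, continue.
Add FIRST(Args) = { /, ] }; Args is not nullable, stop.

{ /, [, ] }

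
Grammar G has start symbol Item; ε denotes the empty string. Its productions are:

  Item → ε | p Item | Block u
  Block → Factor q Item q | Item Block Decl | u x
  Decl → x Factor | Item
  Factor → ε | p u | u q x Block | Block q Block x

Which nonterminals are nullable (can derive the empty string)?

{ Decl, Factor, Item }

Directly nullable (have an ε-production): Item, Factor.
Decl → Item with every symbol nullable, so Decl is nullable.
No other nonterminal has a production whose RHS symbols are all nullable.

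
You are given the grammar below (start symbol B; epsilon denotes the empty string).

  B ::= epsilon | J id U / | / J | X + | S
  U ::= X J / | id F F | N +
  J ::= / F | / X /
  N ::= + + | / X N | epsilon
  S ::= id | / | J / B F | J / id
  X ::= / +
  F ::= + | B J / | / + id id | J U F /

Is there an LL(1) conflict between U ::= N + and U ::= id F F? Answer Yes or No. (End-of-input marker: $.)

No

FIRST(N +) = { +, / } and FIRST(id F F) = { id }.
The FIRST sets are disjoint and neither alternative is nullable — no conflict.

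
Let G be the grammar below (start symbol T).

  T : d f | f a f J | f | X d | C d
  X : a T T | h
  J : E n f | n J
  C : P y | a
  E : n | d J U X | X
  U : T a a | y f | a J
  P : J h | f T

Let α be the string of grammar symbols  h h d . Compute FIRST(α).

{ h }

h is a terminal; add {h} and stop.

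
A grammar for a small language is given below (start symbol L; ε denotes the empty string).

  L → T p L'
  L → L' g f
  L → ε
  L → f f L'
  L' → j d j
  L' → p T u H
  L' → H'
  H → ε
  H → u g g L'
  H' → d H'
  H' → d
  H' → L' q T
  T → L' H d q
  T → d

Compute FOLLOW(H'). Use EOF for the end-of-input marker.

In L' → H': H' is at the end, add FOLLOW(L') = { EOF, d, g, q, u }.
In H' → d H': H' is at the end, add FOLLOW(H') = { EOF, d, g, q, u }.
Union: FOLLOW(H') = { EOF, d, g, q, u }.

{ EOF, d, g, q, u }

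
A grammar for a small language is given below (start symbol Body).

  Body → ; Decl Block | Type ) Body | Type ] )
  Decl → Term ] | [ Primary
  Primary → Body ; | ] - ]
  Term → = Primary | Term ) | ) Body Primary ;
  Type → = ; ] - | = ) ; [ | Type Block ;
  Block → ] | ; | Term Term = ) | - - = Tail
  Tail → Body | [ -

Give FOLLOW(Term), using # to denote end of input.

{ ), =, ] }

In Decl → Term ]: add FIRST(]) = { ] }.
In Term → Term ): add FIRST()) = { ) }.
In Block → Term Term = ): add FIRST(Term = )) = { ), = }.
In Block → Term Term = ): add FIRST(= )) = { = }.
Union: FOLLOW(Term) = { ), =, ] }.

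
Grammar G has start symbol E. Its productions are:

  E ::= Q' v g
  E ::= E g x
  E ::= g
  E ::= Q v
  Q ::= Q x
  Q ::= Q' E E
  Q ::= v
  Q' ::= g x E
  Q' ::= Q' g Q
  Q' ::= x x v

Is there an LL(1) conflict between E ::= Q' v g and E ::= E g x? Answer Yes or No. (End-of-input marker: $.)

FIRST(Q' v g) = { g, x } and FIRST(E g x) = { g, v, x }.
Both contain g, so the two alternatives are not disjoint — LL(1) conflict.

Yes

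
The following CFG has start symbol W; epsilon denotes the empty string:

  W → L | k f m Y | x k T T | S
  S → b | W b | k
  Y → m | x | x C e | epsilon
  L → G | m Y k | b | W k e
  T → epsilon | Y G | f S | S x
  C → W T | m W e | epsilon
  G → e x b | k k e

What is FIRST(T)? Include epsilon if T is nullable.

T → epsilon contributes epsilon.
From T → Y G: Y nullable, take FIRST(Y) ∪ FIRST(G) = { e, k, m, x }.
T → f S contributes {f}.
From T → S x: add FIRST(S) = { b, e, k, m, x }.
Union: FIRST(T) = { b, e, f, k, m, x, epsilon }.

{ b, e, f, k, m, x, epsilon }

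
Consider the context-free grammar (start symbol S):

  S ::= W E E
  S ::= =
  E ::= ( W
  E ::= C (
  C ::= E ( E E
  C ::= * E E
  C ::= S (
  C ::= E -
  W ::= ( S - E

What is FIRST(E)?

E ::= ( W contributes {(}.
From E ::= C (: add FIRST(C) = { (, *, = }.
Union: FIRST(E) = { (, *, = }.

{ (, *, = }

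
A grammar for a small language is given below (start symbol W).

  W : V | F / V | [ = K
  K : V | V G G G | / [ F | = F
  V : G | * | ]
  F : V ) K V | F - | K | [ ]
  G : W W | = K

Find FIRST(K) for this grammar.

From K : V: add FIRST(V) = { *, /, =, [, ] }.
From K : V G G G: add FIRST(V) = { *, /, =, [, ] }.
K : / [ F contributes {/}.
K : = F contributes {=}.
Union: FIRST(K) = { *, /, =, [, ] }.

{ *, /, =, [, ] }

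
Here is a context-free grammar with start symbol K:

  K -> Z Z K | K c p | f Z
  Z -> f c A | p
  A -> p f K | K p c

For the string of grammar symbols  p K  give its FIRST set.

{ p }

p is a terminal; add {p} and stop.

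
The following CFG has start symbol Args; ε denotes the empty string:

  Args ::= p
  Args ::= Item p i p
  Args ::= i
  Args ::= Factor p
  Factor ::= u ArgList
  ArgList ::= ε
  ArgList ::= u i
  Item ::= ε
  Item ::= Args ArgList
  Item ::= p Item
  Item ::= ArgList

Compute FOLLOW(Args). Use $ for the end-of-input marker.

Args is the start symbol, so $ ∈ FOLLOW(Args).
In Item ::= Args ArgList: add FIRST(ArgList)\{ε} = { u }.
  Since ArgList is nullable, also add FOLLOW(Item) = { p }.
Union: FOLLOW(Args) = { $, p, u }.

{ $, p, u }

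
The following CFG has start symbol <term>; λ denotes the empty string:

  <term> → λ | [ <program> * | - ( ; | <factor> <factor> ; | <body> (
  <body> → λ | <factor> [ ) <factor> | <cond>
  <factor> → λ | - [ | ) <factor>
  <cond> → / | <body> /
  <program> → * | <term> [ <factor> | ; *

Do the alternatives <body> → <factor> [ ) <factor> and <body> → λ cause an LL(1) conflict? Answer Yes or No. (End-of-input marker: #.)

No

FIRST(<factor> [ ) <factor>) = { ), -, [ } and FIRST(λ) = { λ }.
The second is nullable but FOLLOW(<body>) = { (, / } is disjoint from FIRST of the first.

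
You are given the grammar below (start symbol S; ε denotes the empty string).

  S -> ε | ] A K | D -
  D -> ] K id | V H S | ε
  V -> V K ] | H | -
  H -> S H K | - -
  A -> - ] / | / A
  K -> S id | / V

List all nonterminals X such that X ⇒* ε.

{ D, S }

Directly nullable (have an ε-production): S, D.
No other nonterminal has a production whose RHS symbols are all nullable.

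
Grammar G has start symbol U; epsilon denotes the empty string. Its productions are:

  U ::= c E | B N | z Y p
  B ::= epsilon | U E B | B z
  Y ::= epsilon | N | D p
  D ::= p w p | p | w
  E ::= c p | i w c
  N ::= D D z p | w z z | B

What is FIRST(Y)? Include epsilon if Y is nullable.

Y ::= epsilon contributes epsilon.
From Y ::= N: add FIRST(N) = { c, i, p, w, z, epsilon } (including epsilon since N is nullable).
From Y ::= D p: add FIRST(D) = { p, w }.
Union: FIRST(Y) = { c, i, p, w, z, epsilon }.

{ c, i, p, w, z, epsilon }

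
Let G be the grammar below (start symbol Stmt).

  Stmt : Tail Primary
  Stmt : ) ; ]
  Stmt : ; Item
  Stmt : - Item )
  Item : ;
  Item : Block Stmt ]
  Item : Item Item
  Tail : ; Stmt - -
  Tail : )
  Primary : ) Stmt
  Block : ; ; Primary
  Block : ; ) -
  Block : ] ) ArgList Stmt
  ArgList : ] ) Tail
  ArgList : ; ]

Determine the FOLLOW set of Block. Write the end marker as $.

{ ), -, ; }

In Item : Block Stmt ]: add FIRST(Stmt ]) = { ), -, ; }.
Union: FOLLOW(Block) = { ), -, ; }.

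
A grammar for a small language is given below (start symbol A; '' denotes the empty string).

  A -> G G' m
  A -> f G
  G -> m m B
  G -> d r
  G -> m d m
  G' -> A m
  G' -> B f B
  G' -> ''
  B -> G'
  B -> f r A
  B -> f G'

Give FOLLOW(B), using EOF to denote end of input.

In G -> m m B: B is at the end, add FOLLOW(G) = { EOF, d, f, m }.
In G' -> B f B: add FIRST(f B) = { f }.
In G' -> B f B: B is at the end, add FOLLOW(G') = { EOF, d, f, m }.
Union: FOLLOW(B) = { EOF, d, f, m }.

{ EOF, d, f, m }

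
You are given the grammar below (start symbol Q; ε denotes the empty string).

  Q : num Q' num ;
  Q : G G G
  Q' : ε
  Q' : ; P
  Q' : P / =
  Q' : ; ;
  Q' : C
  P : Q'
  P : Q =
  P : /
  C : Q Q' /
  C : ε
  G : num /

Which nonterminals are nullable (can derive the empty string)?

Directly nullable (have an ε-production): Q', C.
P : Q' with every symbol nullable, so P is nullable.
No other nonterminal has a production whose RHS symbols are all nullable.

{ C, P, Q' }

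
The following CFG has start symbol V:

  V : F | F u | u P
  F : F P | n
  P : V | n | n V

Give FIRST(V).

From V : F: add FIRST(F) = { n }.
From V : F u: add FIRST(F) = { n }.
V : u P contributes {u}.
Union: FIRST(V) = { n, u }.

{ n, u }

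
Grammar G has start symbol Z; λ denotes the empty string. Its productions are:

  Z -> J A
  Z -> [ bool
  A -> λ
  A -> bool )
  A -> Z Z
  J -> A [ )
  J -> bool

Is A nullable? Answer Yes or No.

Yes

A has an λ-production, so A ⇒ λ.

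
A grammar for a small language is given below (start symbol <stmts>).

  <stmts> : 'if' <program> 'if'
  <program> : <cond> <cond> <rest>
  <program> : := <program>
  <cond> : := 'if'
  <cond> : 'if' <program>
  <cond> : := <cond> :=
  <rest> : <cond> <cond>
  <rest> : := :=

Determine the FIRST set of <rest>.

{ 'if', := }

From <rest> : <cond> <cond>: add FIRST(<cond>) = { 'if', := }.
<rest> : := := contributes {:=}.
Union: FIRST(<rest>) = { 'if', := }.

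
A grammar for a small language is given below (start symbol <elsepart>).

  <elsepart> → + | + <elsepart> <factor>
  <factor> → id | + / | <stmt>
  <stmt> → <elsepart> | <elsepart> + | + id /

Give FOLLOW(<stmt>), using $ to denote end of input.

In <factor> → <stmt>: <stmt> is at the end, add FOLLOW(<factor>) = { $, +, id }.
Union: FOLLOW(<stmt>) = { $, +, id }.

{ $, +, id }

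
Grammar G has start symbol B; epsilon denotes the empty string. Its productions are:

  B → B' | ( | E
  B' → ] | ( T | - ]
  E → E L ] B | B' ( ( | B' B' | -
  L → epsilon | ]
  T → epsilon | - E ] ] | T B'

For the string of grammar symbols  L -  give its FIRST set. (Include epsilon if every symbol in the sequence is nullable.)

{ -, ] }

Add FIRST(L)\{epsilon} = { ] }; L is nullable, continue.
- is a terminal; add {-} and stop.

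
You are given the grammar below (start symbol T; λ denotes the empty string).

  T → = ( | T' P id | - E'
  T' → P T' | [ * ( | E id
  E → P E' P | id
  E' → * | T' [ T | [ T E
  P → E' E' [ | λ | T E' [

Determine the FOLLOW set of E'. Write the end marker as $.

In T → - E': E' is at the end, add FOLLOW(T) = { $, *, -, =, [, id }.
In E → P E' P: add FIRST(P)\{λ} = { *, -, =, [, id }.
  Since P is nullable, also add FOLLOW(E) = { $, *, -, =, [, id }.
In P → E' E' [: add FIRST(E' [) = { *, -, =, [, id }.
In P → E' E' [: add FIRST([) = { [ }.
In P → T E' [: add FIRST([) = { [ }.
Union: FOLLOW(E') = { $, *, -, =, [, id }.

{ $, *, -, =, [, id }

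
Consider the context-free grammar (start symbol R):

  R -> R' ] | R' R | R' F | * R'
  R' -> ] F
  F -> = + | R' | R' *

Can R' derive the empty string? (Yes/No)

No

No nonterminal in this grammar is nullable.
No production of R' has an RHS whose symbols are all nullable, so R' is not nullable.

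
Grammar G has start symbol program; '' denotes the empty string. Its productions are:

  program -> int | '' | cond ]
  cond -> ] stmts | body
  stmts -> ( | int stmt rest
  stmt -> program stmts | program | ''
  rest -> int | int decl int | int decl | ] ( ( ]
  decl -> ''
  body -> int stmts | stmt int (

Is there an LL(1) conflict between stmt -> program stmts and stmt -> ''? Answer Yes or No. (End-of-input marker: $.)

Yes

FIRST(program stmts) = { (, ], int } and FIRST('') = { '' }.
The second alternative is nullable and FOLLOW(stmt) = { ], int } shares ] with FIRST of the first — conflict.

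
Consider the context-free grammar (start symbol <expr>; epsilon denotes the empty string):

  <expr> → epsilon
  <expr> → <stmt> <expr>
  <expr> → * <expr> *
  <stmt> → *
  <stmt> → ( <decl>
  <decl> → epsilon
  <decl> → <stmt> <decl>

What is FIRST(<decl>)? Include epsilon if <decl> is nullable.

<decl> → epsilon contributes epsilon.
From <decl> → <stmt> <decl>: add FIRST(<stmt>) = { (, * }.
Union: FIRST(<decl>) = { (, *, epsilon }.

{ (, *, epsilon }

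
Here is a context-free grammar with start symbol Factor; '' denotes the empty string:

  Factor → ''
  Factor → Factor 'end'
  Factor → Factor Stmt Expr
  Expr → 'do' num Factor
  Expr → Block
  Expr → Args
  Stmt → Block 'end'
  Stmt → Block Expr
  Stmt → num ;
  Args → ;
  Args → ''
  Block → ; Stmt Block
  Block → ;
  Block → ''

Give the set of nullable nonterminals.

Directly nullable (have an ''-production): Factor, Args, Block.
Expr → Block with every symbol nullable, so Expr is nullable.
Stmt → Block Expr with every symbol nullable, so Stmt is nullable.

{ Args, Block, Expr, Factor, Stmt }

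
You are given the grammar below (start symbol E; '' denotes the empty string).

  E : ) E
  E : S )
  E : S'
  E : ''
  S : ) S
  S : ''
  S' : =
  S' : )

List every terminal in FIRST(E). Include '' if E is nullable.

{ ), =, '' }

E : ) E contributes {)}.
From E : S ): S nullable, take FIRST(S) ∪ {)} = { ) }.
From E : S': add FIRST(S') = { ), = }.
E : '' contributes ''.
Union: FIRST(E) = { ), =, '' }.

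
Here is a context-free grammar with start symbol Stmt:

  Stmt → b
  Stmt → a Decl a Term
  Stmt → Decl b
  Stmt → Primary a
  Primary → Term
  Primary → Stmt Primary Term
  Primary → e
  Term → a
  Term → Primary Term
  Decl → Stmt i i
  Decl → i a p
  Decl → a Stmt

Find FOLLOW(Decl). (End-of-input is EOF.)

In Stmt → a Decl a Term: add FIRST(a Term) = { a }.
In Stmt → Decl b: add FIRST(b) = { b }.
Union: FOLLOW(Decl) = { a, b }.

{ a, b }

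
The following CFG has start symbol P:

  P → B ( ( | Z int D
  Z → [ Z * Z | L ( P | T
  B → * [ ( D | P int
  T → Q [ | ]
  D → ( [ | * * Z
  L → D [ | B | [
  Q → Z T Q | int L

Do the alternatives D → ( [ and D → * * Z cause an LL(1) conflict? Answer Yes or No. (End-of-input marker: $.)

FIRST(( [) = { ( } and FIRST(* * Z) = { * }.
The FIRST sets are disjoint and neither alternative is nullable — no conflict.

No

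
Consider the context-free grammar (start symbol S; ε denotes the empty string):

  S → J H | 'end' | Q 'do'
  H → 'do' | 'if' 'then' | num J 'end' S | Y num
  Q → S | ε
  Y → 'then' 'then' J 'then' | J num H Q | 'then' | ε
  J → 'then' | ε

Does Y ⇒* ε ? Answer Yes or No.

Yes

Y has an ε-production, so Y ⇒ ε.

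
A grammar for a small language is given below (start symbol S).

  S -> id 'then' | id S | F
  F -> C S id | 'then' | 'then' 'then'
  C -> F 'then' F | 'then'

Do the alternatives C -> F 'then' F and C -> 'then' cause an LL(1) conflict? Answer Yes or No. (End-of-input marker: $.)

Yes

FIRST(F 'then' F) = { 'then' } and FIRST('then') = { 'then' }.
Both contain 'then', so the two alternatives are not disjoint — LL(1) conflict.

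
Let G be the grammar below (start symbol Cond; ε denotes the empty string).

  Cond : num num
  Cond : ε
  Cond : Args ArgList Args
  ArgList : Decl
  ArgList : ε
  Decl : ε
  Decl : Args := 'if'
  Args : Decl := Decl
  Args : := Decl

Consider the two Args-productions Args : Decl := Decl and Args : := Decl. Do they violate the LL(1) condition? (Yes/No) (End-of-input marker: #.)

Yes

FIRST(Decl := Decl) = { := } and FIRST(:= Decl) = { := }.
Both contain :=, so the two alternatives are not disjoint — LL(1) conflict.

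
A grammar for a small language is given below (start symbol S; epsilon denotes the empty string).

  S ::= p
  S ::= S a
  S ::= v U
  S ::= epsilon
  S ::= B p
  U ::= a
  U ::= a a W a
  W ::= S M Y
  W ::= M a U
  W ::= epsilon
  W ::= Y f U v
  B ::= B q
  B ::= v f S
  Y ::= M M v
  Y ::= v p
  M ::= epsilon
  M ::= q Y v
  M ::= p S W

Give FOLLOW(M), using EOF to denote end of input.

{ a, p, q, v }

In W ::= S M Y: add FIRST(Y) = { p, q, v }.
In W ::= M a U: add FIRST(a U) = { a }.
In Y ::= M M v: add FIRST(M v) = { p, q, v }.
In Y ::= M M v: add FIRST(v) = { v }.
Union: FOLLOW(M) = { a, p, q, v }.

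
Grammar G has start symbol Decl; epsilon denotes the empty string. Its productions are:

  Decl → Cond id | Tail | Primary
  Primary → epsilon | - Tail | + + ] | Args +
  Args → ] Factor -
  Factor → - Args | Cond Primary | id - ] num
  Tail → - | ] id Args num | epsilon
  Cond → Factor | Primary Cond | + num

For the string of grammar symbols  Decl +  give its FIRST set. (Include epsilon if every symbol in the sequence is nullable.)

{ +, -, ], id }

Add FIRST(Decl)\{epsilon} = { +, -, ], id }; Decl is nullable, continue.
+ is a terminal; add {+} and stop.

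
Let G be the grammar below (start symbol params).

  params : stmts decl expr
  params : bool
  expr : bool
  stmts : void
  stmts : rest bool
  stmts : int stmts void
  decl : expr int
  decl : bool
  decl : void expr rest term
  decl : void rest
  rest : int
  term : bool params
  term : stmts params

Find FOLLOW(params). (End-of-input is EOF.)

{ EOF, bool }

params is the start symbol, so EOF ∈ FOLLOW(params).
In term : bool params: params is at the end, add FOLLOW(term) = { bool }.
In term : stmts params: params is at the end, add FOLLOW(term) = { bool }.
Union: FOLLOW(params) = { EOF, bool }.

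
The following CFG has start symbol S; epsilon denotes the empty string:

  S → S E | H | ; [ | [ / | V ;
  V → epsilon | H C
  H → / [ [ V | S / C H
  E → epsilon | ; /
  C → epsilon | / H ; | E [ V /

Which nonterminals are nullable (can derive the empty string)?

Directly nullable (have an epsilon-production): V, E, C.
No other nonterminal has a production whose RHS symbols are all nullable.

{ C, E, V }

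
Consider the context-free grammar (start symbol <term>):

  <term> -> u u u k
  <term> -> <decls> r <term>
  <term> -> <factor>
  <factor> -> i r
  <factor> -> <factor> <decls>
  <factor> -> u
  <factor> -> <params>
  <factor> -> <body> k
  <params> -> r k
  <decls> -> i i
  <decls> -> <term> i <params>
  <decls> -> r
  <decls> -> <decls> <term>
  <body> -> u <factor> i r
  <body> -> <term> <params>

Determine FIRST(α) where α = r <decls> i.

r is a terminal; add {r} and stop.

{ r }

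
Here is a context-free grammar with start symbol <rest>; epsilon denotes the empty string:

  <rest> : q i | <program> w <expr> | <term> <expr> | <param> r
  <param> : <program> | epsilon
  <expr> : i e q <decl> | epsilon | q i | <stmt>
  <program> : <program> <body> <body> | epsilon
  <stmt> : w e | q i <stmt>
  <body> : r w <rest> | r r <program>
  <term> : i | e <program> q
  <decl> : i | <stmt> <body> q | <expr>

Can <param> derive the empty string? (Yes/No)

Yes

<param> has an epsilon-production, so <param> ⇒ epsilon.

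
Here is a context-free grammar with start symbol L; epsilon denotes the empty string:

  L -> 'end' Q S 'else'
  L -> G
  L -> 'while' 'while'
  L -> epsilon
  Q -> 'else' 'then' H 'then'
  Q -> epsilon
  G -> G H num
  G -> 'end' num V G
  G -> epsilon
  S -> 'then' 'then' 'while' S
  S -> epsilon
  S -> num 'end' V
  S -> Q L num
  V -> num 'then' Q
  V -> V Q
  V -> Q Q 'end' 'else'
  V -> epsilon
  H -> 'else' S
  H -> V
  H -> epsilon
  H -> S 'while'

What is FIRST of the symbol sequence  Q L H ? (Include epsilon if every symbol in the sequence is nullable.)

Add FIRST(Q)\{epsilon} = { 'else' }; Q is nullable, continue.
Add FIRST(L)\{epsilon} = { 'else', 'end', 'then', 'while', num }; L is nullable, continue.
Add FIRST(H)\{epsilon} = { 'else', 'end', 'then', 'while', num }; H is nullable, continue.
Every symbol is nullable, so include epsilon.

{ 'else', 'end', 'then', 'while', num, epsilon }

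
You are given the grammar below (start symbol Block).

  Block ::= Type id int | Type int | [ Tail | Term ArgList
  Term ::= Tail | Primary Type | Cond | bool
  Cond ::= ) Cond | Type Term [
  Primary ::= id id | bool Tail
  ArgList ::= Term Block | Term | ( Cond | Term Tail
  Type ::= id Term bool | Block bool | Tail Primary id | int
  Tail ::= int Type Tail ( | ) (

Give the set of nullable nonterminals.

{ } (none)

No nonterminal has an empty production or an RHS whose symbols are all nullable.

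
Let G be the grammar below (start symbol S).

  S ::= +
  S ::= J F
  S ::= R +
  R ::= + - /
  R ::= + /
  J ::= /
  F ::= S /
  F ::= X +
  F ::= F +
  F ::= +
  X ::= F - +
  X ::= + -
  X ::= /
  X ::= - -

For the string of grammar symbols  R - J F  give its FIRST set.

{ + }

Add FIRST(R) = { + }; R is not nullable, stop.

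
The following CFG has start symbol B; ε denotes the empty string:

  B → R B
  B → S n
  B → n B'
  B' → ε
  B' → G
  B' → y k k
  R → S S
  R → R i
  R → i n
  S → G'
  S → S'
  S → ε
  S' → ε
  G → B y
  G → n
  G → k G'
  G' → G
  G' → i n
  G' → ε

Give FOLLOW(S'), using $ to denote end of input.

In S → S': S' is at the end, add FOLLOW(S) = { i, k, n }.
Union: FOLLOW(S') = { i, k, n }.

{ i, k, n }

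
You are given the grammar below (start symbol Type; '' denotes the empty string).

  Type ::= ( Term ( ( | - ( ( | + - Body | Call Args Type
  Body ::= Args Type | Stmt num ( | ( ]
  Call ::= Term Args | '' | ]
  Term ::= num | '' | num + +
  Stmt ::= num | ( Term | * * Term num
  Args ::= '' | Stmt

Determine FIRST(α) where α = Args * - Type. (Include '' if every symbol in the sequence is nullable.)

Add FIRST(Args)\{''} = { (, *, num }; Args is nullable, continue.
* is a terminal; add {*} and stop.

{ (, *, num }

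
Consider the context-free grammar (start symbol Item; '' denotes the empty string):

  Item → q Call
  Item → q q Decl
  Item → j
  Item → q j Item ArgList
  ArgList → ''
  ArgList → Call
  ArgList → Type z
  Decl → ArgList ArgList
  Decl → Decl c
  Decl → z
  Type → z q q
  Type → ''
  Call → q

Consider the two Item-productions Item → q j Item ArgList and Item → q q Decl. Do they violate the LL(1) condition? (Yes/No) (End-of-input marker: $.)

FIRST(q j Item ArgList) = { q } and FIRST(q q Decl) = { q }.
Both contain q, so the two alternatives are not disjoint — LL(1) conflict.

Yes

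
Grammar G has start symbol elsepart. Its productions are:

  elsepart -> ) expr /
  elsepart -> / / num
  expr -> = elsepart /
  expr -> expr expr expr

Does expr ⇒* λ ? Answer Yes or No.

No

No nonterminal in this grammar is nullable.
No production of expr has an RHS whose symbols are all nullable, so expr is not nullable.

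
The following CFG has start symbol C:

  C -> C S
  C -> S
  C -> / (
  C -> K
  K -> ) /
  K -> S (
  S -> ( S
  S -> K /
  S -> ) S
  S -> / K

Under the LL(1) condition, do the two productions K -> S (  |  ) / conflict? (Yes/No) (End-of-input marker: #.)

Yes

FIRST(S () = { (, ), / } and FIRST() /) = { ) }.
Both contain ), so the two alternatives are not disjoint — LL(1) conflict.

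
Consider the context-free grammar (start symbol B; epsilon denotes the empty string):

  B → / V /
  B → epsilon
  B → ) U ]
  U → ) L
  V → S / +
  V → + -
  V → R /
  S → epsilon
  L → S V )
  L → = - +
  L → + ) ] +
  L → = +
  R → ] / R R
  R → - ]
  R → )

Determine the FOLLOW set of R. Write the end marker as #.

{ ), -, /, ] }

In V → R /: add FIRST(/) = { / }.
In R → ] / R R: add FIRST(R) = { ), -, ] }.
In R → ] / R R: R is at the end, add FOLLOW(R) = { ), -, /, ] }.
Union: FOLLOW(R) = { ), -, /, ] }.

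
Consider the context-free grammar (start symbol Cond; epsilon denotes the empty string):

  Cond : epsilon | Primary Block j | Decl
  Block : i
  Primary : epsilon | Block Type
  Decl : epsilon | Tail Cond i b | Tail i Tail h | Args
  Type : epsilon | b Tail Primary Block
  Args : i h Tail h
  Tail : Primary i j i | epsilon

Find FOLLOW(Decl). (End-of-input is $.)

{ $, i }

In Cond : Decl: Decl is at the end, add FOLLOW(Cond) = { $, i }.
Union: FOLLOW(Decl) = { $, i }.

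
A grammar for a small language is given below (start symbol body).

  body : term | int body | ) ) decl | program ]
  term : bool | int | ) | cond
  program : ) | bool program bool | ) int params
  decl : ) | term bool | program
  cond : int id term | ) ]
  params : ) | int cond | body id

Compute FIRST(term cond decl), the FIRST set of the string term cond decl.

Add FIRST(term) = { ), bool, int }; term is not nullable, stop.

{ ), bool, int }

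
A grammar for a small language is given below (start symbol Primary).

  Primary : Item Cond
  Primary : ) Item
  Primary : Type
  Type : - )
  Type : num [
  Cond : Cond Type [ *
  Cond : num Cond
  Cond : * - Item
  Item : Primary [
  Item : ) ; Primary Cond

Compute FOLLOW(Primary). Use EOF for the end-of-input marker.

{ EOF, *, [, num }

Primary is the start symbol, so EOF ∈ FOLLOW(Primary).
In Item : Primary [: add FIRST([) = { [ }.
In Item : ) ; Primary Cond: add FIRST(Cond) = { *, num }.
Union: FOLLOW(Primary) = { EOF, *, [, num }.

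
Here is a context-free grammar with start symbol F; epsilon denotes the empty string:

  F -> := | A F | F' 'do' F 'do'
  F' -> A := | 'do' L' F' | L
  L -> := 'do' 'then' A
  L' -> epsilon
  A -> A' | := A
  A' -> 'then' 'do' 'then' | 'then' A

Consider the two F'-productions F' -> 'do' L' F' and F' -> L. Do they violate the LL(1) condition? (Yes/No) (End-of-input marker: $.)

FIRST('do' L' F') = { 'do' } and FIRST(L) = { := }.
The FIRST sets are disjoint and neither alternative is nullable — no conflict.

No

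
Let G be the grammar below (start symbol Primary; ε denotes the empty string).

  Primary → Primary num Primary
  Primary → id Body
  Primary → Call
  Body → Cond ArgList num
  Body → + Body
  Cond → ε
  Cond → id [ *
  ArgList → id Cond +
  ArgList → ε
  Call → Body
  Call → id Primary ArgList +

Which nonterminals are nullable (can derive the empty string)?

{ ArgList, Cond }

Directly nullable (have an ε-production): Cond, ArgList.
No other nonterminal has a production whose RHS symbols are all nullable.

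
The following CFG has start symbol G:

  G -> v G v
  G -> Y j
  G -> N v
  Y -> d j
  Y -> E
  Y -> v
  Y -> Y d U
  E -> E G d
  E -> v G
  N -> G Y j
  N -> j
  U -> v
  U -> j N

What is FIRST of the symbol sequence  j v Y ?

{ j }

j is a terminal; add {j} and stop.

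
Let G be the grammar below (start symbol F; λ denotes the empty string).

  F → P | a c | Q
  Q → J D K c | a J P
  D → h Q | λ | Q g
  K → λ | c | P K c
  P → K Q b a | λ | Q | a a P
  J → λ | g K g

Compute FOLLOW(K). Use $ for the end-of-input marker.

In Q → J D K c: add FIRST(c) = { c }.
In K → P K c: add FIRST(c) = { c }.
In P → K Q b a: add FIRST(Q b a) = { a, c, g, h }.
In J → g K g: add FIRST(g) = { g }.
Union: FOLLOW(K) = { a, c, g, h }.

{ a, c, g, h }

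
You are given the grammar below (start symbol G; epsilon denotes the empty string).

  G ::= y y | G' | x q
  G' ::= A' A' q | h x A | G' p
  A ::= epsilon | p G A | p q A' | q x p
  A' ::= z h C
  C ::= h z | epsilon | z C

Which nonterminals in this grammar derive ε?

Directly nullable (have an epsilon-production): A, C.
No other nonterminal has a production whose RHS symbols are all nullable.

{ A, C }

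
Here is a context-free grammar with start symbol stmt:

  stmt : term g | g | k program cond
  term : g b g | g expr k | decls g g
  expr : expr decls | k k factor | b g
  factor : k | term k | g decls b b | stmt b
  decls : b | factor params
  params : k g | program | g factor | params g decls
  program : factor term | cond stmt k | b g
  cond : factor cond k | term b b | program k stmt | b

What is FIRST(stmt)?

From stmt : term g: add FIRST(term) = { b, g, k }.
stmt : g contributes {g}.
stmt : k program cond contributes {k}.
Union: FIRST(stmt) = { b, g, k }.

{ b, g, k }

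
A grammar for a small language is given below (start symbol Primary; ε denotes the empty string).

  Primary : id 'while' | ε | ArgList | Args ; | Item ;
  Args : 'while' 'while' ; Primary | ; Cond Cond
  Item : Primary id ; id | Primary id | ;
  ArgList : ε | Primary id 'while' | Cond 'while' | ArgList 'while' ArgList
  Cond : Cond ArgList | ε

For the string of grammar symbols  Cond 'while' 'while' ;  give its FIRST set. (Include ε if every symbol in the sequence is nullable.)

{ 'while', ;, id }

Add FIRST(Cond)\{ε} = { 'while', ;, id }; Cond is nullable, continue.
'while' is a terminal; add {'while'} and stop.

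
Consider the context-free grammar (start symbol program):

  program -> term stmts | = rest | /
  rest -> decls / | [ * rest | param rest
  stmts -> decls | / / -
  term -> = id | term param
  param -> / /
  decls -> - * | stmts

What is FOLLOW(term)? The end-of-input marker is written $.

{ -, / }

In program -> term stmts: add FIRST(stmts) = { -, / }.
In term -> term param: add FIRST(param) = { / }.
Union: FOLLOW(term) = { -, / }.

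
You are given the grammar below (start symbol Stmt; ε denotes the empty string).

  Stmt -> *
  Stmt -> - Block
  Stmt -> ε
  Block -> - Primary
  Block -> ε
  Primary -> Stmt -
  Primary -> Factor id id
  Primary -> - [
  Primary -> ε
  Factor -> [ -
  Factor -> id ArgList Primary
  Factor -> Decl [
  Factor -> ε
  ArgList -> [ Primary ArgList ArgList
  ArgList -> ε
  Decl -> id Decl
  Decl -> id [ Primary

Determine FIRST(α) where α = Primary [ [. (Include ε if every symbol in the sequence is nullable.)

{ *, -, [, id }

Add FIRST(Primary)\{ε} = { *, -, [, id }; Primary is nullable, continue.
[ is a terminal; add {[} and stop.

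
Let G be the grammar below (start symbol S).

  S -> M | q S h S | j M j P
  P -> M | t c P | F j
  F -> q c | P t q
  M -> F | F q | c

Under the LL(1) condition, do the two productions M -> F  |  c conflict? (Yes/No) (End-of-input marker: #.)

Yes

FIRST(F) = { c, q, t } and FIRST(c) = { c }.
Both contain c, so the two alternatives are not disjoint — LL(1) conflict.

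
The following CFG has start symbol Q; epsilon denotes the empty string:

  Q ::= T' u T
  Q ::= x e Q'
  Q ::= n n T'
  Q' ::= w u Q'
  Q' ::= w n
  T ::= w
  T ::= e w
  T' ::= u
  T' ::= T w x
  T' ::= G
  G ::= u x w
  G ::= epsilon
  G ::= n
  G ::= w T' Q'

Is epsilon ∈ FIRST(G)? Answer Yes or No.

G has an epsilon-production, so G ⇒ epsilon.

Yes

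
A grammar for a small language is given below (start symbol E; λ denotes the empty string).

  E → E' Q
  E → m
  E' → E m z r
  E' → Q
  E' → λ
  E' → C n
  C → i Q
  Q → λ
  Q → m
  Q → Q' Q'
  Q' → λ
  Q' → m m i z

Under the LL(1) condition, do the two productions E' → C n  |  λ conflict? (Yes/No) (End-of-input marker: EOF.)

FIRST(C n) = { i } and FIRST(λ) = { λ }.
The second is nullable but FOLLOW(E') = { EOF, m } is disjoint from FIRST of the first.

No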